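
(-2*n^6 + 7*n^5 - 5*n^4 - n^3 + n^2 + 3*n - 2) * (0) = 0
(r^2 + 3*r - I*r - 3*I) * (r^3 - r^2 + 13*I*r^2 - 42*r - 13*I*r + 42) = r^5 + 2*r^4 + 12*I*r^4 - 32*r^3 + 24*I*r^3 - 58*r^2 + 6*I*r^2 + 87*r + 84*I*r - 126*I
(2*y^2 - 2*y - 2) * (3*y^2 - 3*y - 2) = 6*y^4 - 12*y^3 - 4*y^2 + 10*y + 4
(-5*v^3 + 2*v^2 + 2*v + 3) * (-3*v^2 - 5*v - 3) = 15*v^5 + 19*v^4 - v^3 - 25*v^2 - 21*v - 9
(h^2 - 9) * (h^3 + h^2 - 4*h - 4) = h^5 + h^4 - 13*h^3 - 13*h^2 + 36*h + 36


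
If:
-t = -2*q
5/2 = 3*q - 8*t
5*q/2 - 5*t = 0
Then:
No Solution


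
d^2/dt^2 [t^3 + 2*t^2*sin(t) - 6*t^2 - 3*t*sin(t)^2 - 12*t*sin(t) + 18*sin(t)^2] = -2*t^2*sin(t) + 12*t*sin(t) + 8*t*cos(t) - 6*t*cos(2*t) + 6*t + 4*sin(t) - 6*sin(2*t) - 24*cos(t) + 36*cos(2*t) - 12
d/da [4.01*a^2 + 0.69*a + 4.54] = 8.02*a + 0.69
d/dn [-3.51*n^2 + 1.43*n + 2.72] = 1.43 - 7.02*n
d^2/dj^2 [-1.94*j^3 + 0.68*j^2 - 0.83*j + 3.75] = 1.36 - 11.64*j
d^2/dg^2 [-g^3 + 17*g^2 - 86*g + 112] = 34 - 6*g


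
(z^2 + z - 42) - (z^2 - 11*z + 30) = 12*z - 72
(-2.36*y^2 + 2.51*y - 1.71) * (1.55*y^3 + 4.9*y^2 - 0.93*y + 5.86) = -3.658*y^5 - 7.6735*y^4 + 11.8433*y^3 - 24.5429*y^2 + 16.2989*y - 10.0206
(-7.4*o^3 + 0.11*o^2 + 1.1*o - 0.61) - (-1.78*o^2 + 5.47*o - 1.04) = -7.4*o^3 + 1.89*o^2 - 4.37*o + 0.43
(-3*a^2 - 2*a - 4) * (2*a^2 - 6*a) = -6*a^4 + 14*a^3 + 4*a^2 + 24*a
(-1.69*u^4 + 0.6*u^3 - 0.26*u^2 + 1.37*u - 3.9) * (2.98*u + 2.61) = -5.0362*u^5 - 2.6229*u^4 + 0.7912*u^3 + 3.404*u^2 - 8.0463*u - 10.179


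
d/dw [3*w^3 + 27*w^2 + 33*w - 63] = 9*w^2 + 54*w + 33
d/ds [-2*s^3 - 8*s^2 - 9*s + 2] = -6*s^2 - 16*s - 9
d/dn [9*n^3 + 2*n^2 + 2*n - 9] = 27*n^2 + 4*n + 2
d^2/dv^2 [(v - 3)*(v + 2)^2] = 6*v + 2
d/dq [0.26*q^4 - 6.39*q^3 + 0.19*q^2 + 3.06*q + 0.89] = 1.04*q^3 - 19.17*q^2 + 0.38*q + 3.06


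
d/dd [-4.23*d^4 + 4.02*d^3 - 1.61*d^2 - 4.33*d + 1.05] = -16.92*d^3 + 12.06*d^2 - 3.22*d - 4.33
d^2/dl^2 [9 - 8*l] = 0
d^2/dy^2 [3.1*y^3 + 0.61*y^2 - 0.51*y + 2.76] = 18.6*y + 1.22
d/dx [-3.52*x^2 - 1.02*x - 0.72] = -7.04*x - 1.02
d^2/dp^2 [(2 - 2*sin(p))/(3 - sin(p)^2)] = 2*(-4*(1 - cos(p)^2)^2 + 9*sin(p)^5 - 2*sin(p) - 3*sin(3*p)/2 - sin(5*p)/2 + 6*cos(p)^2)/(cos(p)^2 + 2)^3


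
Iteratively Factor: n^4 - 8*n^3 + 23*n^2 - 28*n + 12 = (n - 2)*(n^3 - 6*n^2 + 11*n - 6) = (n - 2)*(n - 1)*(n^2 - 5*n + 6) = (n - 2)^2*(n - 1)*(n - 3)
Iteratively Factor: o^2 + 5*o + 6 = (o + 2)*(o + 3)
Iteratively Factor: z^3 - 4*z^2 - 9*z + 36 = (z - 4)*(z^2 - 9) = (z - 4)*(z - 3)*(z + 3)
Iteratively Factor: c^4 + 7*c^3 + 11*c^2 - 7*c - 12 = (c + 1)*(c^3 + 6*c^2 + 5*c - 12) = (c + 1)*(c + 3)*(c^2 + 3*c - 4) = (c + 1)*(c + 3)*(c + 4)*(c - 1)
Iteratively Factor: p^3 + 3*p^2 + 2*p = (p + 1)*(p^2 + 2*p) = p*(p + 1)*(p + 2)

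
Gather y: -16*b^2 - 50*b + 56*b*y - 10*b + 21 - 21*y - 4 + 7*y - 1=-16*b^2 - 60*b + y*(56*b - 14) + 16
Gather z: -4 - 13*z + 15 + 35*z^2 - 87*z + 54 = 35*z^2 - 100*z + 65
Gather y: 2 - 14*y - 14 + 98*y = 84*y - 12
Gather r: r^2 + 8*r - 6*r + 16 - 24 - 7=r^2 + 2*r - 15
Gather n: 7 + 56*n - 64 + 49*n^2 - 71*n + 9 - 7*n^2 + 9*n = 42*n^2 - 6*n - 48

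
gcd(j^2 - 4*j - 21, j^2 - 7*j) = j - 7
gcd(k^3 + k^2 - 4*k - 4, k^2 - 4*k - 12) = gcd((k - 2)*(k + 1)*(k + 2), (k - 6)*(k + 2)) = k + 2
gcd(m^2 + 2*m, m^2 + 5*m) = m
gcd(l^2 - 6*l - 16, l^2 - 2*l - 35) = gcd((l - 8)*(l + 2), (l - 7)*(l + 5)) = 1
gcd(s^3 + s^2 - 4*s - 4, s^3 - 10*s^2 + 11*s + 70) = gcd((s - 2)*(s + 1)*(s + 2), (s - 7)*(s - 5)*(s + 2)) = s + 2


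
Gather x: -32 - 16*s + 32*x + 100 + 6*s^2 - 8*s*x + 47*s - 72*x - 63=6*s^2 + 31*s + x*(-8*s - 40) + 5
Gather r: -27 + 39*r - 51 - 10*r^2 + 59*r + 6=-10*r^2 + 98*r - 72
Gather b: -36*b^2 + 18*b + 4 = -36*b^2 + 18*b + 4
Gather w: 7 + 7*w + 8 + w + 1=8*w + 16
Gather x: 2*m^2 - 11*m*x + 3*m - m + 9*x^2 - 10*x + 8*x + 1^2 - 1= 2*m^2 + 2*m + 9*x^2 + x*(-11*m - 2)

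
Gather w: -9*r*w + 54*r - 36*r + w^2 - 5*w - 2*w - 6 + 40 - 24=18*r + w^2 + w*(-9*r - 7) + 10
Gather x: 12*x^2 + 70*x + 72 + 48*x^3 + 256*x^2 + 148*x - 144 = 48*x^3 + 268*x^2 + 218*x - 72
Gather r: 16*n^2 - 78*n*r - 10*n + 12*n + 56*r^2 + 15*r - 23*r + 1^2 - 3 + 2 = 16*n^2 + 2*n + 56*r^2 + r*(-78*n - 8)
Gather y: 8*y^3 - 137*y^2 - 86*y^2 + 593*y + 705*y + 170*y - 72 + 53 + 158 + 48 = 8*y^3 - 223*y^2 + 1468*y + 187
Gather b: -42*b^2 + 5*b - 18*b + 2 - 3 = -42*b^2 - 13*b - 1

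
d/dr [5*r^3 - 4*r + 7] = 15*r^2 - 4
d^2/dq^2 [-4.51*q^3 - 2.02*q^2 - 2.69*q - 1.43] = -27.06*q - 4.04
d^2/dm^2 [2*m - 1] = 0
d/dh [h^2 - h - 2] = 2*h - 1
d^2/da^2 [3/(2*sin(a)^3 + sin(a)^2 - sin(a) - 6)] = 3*((sin(a) - 9*sin(3*a) - 4*cos(2*a))*(2*sin(a)^3 + sin(a)^2 - sin(a) - 6)/2 + 2*(6*sin(a)^2 + 2*sin(a) - 1)^2*cos(a)^2)/(2*sin(a)^3 + sin(a)^2 - sin(a) - 6)^3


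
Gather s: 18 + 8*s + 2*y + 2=8*s + 2*y + 20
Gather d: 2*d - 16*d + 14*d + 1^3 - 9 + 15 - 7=0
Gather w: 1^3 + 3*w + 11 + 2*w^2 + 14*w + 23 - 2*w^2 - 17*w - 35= 0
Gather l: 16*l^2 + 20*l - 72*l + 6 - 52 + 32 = 16*l^2 - 52*l - 14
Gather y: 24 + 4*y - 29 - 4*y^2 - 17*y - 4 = -4*y^2 - 13*y - 9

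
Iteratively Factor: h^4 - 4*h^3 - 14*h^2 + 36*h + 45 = (h + 3)*(h^3 - 7*h^2 + 7*h + 15) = (h - 3)*(h + 3)*(h^2 - 4*h - 5) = (h - 5)*(h - 3)*(h + 3)*(h + 1)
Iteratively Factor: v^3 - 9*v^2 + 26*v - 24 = (v - 2)*(v^2 - 7*v + 12) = (v - 3)*(v - 2)*(v - 4)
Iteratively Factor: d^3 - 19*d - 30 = (d + 2)*(d^2 - 2*d - 15) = (d - 5)*(d + 2)*(d + 3)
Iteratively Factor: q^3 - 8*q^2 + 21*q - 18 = (q - 3)*(q^2 - 5*q + 6) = (q - 3)*(q - 2)*(q - 3)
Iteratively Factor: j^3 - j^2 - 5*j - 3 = (j + 1)*(j^2 - 2*j - 3) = (j + 1)^2*(j - 3)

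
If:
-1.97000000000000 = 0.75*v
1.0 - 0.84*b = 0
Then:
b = 1.19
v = -2.63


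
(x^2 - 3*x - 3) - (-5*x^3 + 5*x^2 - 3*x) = 5*x^3 - 4*x^2 - 3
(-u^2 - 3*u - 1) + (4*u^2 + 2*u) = 3*u^2 - u - 1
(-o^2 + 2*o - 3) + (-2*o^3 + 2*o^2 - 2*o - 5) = -2*o^3 + o^2 - 8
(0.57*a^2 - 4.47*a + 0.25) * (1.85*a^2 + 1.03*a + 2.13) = 1.0545*a^4 - 7.6824*a^3 - 2.9275*a^2 - 9.2636*a + 0.5325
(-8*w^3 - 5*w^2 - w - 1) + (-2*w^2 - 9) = -8*w^3 - 7*w^2 - w - 10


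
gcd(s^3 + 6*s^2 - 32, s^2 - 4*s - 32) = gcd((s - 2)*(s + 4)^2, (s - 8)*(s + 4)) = s + 4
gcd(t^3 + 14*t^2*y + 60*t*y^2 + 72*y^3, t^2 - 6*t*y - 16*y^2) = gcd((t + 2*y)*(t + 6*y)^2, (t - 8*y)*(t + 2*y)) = t + 2*y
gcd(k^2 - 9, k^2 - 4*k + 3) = k - 3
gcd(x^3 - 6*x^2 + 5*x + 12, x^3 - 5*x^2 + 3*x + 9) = x^2 - 2*x - 3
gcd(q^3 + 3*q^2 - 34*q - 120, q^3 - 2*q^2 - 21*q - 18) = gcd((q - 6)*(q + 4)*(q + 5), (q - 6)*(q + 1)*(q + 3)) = q - 6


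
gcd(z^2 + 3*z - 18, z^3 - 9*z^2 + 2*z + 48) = z - 3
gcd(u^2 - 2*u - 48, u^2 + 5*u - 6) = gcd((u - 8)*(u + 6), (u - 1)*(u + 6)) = u + 6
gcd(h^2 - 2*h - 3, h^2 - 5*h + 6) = h - 3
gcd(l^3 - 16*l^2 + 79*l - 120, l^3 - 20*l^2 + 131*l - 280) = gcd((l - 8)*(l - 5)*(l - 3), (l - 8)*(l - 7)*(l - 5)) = l^2 - 13*l + 40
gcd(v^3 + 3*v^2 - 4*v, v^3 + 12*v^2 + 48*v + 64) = v + 4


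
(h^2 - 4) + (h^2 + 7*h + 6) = 2*h^2 + 7*h + 2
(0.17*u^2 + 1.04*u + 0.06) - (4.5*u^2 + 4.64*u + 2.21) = -4.33*u^2 - 3.6*u - 2.15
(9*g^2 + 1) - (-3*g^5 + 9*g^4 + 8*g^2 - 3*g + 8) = 3*g^5 - 9*g^4 + g^2 + 3*g - 7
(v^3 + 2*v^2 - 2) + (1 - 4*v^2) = v^3 - 2*v^2 - 1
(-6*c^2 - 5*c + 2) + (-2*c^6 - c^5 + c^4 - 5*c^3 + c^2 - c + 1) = -2*c^6 - c^5 + c^4 - 5*c^3 - 5*c^2 - 6*c + 3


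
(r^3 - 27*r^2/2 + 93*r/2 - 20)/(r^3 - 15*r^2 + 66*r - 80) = (r - 1/2)/(r - 2)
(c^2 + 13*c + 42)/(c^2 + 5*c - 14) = (c + 6)/(c - 2)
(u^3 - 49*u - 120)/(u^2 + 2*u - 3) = (u^2 - 3*u - 40)/(u - 1)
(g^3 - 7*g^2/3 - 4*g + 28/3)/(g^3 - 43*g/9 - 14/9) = 3*(g - 2)/(3*g + 1)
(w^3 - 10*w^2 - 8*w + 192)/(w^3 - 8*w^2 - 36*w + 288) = (w + 4)/(w + 6)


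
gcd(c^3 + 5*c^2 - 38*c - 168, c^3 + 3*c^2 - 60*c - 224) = c^2 + 11*c + 28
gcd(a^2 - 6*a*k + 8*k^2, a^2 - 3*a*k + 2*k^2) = a - 2*k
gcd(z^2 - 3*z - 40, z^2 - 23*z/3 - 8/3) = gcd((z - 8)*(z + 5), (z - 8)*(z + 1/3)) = z - 8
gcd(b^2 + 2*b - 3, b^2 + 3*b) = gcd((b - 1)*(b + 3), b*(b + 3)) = b + 3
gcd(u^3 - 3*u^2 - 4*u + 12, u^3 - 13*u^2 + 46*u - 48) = u^2 - 5*u + 6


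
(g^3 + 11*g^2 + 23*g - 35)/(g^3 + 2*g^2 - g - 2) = (g^2 + 12*g + 35)/(g^2 + 3*g + 2)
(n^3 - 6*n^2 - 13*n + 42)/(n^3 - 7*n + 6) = (n - 7)/(n - 1)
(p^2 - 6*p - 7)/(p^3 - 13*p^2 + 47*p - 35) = (p + 1)/(p^2 - 6*p + 5)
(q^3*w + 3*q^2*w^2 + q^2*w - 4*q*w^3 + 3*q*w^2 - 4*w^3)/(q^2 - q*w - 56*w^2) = w*(-q^3 - 3*q^2*w - q^2 + 4*q*w^2 - 3*q*w + 4*w^2)/(-q^2 + q*w + 56*w^2)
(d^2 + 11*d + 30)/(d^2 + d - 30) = (d + 5)/(d - 5)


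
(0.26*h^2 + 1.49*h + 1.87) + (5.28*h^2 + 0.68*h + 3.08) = 5.54*h^2 + 2.17*h + 4.95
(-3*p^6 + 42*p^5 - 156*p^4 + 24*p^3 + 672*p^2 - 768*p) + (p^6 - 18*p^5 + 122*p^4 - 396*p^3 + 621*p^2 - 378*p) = -2*p^6 + 24*p^5 - 34*p^4 - 372*p^3 + 1293*p^2 - 1146*p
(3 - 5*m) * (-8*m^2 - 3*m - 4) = 40*m^3 - 9*m^2 + 11*m - 12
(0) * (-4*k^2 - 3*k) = 0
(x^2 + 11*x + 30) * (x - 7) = x^3 + 4*x^2 - 47*x - 210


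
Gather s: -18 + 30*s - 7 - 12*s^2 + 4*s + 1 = -12*s^2 + 34*s - 24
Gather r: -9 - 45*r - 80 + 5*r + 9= -40*r - 80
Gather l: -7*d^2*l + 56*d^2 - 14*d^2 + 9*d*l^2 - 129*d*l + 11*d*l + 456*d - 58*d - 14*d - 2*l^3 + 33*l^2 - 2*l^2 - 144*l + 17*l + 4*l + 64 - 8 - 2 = 42*d^2 + 384*d - 2*l^3 + l^2*(9*d + 31) + l*(-7*d^2 - 118*d - 123) + 54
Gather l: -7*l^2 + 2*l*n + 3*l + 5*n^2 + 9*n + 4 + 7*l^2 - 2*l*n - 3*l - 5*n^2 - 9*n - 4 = 0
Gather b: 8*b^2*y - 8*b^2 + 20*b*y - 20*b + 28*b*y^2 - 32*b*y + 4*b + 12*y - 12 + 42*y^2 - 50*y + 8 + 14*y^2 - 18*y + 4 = b^2*(8*y - 8) + b*(28*y^2 - 12*y - 16) + 56*y^2 - 56*y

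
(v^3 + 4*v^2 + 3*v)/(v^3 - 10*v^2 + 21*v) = (v^2 + 4*v + 3)/(v^2 - 10*v + 21)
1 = 1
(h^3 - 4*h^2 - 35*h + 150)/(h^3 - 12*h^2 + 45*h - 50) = (h + 6)/(h - 2)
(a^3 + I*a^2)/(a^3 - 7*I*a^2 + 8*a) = a/(a - 8*I)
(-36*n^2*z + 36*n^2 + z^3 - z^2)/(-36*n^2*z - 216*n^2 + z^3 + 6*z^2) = (z - 1)/(z + 6)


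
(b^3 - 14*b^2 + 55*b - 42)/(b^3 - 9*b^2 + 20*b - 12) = (b - 7)/(b - 2)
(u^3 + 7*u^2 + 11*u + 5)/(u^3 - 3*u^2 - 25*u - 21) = (u^2 + 6*u + 5)/(u^2 - 4*u - 21)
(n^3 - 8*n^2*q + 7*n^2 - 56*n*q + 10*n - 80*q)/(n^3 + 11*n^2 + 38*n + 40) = (n - 8*q)/(n + 4)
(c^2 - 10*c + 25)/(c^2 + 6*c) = (c^2 - 10*c + 25)/(c*(c + 6))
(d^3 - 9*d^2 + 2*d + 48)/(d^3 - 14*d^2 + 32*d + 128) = (d - 3)/(d - 8)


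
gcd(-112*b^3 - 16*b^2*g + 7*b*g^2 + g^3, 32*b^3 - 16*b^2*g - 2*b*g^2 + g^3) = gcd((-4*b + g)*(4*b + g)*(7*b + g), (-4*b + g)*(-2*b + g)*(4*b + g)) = 16*b^2 - g^2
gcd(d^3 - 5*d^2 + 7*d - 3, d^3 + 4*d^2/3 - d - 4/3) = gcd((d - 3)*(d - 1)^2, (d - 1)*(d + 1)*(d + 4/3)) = d - 1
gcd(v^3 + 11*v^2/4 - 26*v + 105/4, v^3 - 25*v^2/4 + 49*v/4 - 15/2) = v^2 - 17*v/4 + 15/4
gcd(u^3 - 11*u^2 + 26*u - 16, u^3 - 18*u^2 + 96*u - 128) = u^2 - 10*u + 16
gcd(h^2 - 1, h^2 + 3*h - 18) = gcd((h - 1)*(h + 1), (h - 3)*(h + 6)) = 1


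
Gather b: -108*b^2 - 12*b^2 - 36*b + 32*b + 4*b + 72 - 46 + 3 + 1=30 - 120*b^2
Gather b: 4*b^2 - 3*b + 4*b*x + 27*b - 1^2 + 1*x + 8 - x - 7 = 4*b^2 + b*(4*x + 24)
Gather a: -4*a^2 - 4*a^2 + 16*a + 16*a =-8*a^2 + 32*a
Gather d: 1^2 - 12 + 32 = 21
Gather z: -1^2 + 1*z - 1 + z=2*z - 2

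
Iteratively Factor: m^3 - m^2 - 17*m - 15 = (m + 3)*(m^2 - 4*m - 5) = (m + 1)*(m + 3)*(m - 5)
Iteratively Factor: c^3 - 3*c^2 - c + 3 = (c + 1)*(c^2 - 4*c + 3) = (c - 1)*(c + 1)*(c - 3)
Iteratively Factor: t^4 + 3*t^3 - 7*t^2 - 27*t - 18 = (t + 2)*(t^3 + t^2 - 9*t - 9) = (t - 3)*(t + 2)*(t^2 + 4*t + 3) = (t - 3)*(t + 1)*(t + 2)*(t + 3)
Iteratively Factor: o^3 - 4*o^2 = (o)*(o^2 - 4*o) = o^2*(o - 4)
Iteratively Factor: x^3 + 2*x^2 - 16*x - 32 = (x + 4)*(x^2 - 2*x - 8) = (x - 4)*(x + 4)*(x + 2)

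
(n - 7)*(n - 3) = n^2 - 10*n + 21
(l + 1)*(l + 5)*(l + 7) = l^3 + 13*l^2 + 47*l + 35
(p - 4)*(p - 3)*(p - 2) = p^3 - 9*p^2 + 26*p - 24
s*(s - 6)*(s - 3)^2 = s^4 - 12*s^3 + 45*s^2 - 54*s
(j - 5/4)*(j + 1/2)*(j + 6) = j^3 + 21*j^2/4 - 41*j/8 - 15/4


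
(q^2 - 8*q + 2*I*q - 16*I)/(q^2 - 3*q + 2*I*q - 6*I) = (q - 8)/(q - 3)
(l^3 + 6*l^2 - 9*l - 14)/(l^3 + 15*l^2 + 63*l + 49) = (l - 2)/(l + 7)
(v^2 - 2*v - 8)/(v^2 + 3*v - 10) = (v^2 - 2*v - 8)/(v^2 + 3*v - 10)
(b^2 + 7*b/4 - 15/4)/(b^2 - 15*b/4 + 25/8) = 2*(b + 3)/(2*b - 5)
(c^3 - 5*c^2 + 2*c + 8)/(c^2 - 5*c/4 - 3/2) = 4*(c^2 - 3*c - 4)/(4*c + 3)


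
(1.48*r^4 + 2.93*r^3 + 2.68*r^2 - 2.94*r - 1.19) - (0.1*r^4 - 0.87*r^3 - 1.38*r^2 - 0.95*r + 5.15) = 1.38*r^4 + 3.8*r^3 + 4.06*r^2 - 1.99*r - 6.34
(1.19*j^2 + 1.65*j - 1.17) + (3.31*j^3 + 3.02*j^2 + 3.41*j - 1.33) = 3.31*j^3 + 4.21*j^2 + 5.06*j - 2.5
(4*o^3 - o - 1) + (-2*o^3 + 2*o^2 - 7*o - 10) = 2*o^3 + 2*o^2 - 8*o - 11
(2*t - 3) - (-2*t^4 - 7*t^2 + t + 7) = 2*t^4 + 7*t^2 + t - 10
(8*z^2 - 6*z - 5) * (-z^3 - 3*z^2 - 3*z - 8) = -8*z^5 - 18*z^4 - z^3 - 31*z^2 + 63*z + 40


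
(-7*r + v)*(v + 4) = -7*r*v - 28*r + v^2 + 4*v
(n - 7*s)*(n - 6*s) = n^2 - 13*n*s + 42*s^2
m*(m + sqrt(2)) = m^2 + sqrt(2)*m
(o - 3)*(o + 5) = o^2 + 2*o - 15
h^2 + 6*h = h*(h + 6)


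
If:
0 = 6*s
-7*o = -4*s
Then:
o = 0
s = 0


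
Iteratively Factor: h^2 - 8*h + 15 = (h - 5)*(h - 3)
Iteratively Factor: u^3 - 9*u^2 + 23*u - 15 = (u - 3)*(u^2 - 6*u + 5) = (u - 3)*(u - 1)*(u - 5)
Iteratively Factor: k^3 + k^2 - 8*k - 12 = (k + 2)*(k^2 - k - 6) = (k - 3)*(k + 2)*(k + 2)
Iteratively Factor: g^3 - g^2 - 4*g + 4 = (g - 1)*(g^2 - 4) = (g - 1)*(g + 2)*(g - 2)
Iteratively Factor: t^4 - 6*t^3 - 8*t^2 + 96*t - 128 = (t + 4)*(t^3 - 10*t^2 + 32*t - 32) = (t - 4)*(t + 4)*(t^2 - 6*t + 8) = (t - 4)*(t - 2)*(t + 4)*(t - 4)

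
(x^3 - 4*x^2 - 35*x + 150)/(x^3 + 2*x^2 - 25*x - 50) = (x^2 + x - 30)/(x^2 + 7*x + 10)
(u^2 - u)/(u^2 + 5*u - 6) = u/(u + 6)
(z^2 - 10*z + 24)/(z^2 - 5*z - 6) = (z - 4)/(z + 1)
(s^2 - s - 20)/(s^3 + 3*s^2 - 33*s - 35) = (s + 4)/(s^2 + 8*s + 7)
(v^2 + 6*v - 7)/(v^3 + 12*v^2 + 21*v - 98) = (v - 1)/(v^2 + 5*v - 14)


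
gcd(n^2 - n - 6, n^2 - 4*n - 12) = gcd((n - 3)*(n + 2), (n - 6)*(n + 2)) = n + 2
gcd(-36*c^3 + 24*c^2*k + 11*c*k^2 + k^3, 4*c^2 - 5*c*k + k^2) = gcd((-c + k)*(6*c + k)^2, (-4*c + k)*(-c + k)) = c - k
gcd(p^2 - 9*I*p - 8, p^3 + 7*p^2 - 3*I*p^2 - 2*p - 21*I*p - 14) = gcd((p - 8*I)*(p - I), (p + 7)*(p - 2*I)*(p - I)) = p - I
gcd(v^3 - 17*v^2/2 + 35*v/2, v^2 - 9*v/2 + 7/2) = v - 7/2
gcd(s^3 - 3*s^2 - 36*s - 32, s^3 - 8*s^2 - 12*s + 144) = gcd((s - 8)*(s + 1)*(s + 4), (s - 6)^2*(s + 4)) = s + 4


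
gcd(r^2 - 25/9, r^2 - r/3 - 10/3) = r + 5/3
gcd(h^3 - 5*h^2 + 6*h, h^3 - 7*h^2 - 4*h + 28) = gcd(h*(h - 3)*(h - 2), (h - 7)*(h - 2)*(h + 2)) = h - 2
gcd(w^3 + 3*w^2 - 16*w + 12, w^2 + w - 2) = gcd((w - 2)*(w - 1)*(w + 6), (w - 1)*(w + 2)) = w - 1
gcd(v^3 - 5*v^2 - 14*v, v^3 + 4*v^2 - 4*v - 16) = v + 2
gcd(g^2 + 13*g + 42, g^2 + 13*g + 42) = g^2 + 13*g + 42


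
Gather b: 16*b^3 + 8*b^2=16*b^3 + 8*b^2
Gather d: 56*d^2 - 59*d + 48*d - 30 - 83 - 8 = 56*d^2 - 11*d - 121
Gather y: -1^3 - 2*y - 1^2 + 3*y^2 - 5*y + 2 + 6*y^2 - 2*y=9*y^2 - 9*y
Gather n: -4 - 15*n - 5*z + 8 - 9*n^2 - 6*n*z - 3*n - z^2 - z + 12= -9*n^2 + n*(-6*z - 18) - z^2 - 6*z + 16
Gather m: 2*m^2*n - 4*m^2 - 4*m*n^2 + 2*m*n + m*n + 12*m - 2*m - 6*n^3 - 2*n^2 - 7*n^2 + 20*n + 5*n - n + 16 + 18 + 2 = m^2*(2*n - 4) + m*(-4*n^2 + 3*n + 10) - 6*n^3 - 9*n^2 + 24*n + 36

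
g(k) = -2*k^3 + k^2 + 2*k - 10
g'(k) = -6*k^2 + 2*k + 2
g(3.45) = -73.32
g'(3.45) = -62.52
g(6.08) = -410.39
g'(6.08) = -207.64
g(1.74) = -14.03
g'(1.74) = -12.69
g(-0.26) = -10.42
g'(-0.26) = 1.07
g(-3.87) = 113.16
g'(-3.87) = -95.60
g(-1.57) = -2.94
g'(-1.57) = -15.93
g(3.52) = -77.80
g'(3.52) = -65.30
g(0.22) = -9.53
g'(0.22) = 2.15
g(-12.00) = 3566.00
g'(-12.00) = -886.00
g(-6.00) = 446.00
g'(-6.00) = -226.00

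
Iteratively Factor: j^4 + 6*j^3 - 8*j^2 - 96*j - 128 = (j - 4)*(j^3 + 10*j^2 + 32*j + 32) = (j - 4)*(j + 4)*(j^2 + 6*j + 8) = (j - 4)*(j + 4)^2*(j + 2)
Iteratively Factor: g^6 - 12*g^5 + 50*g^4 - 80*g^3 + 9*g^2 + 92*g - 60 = (g - 2)*(g^5 - 10*g^4 + 30*g^3 - 20*g^2 - 31*g + 30) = (g - 3)*(g - 2)*(g^4 - 7*g^3 + 9*g^2 + 7*g - 10) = (g - 3)*(g - 2)*(g + 1)*(g^3 - 8*g^2 + 17*g - 10) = (g - 3)*(g - 2)^2*(g + 1)*(g^2 - 6*g + 5) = (g - 3)*(g - 2)^2*(g - 1)*(g + 1)*(g - 5)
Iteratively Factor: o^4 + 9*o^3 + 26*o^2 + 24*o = (o + 4)*(o^3 + 5*o^2 + 6*o) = (o + 2)*(o + 4)*(o^2 + 3*o) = o*(o + 2)*(o + 4)*(o + 3)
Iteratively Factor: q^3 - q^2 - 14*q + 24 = (q - 2)*(q^2 + q - 12) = (q - 3)*(q - 2)*(q + 4)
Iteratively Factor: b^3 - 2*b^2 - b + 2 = (b + 1)*(b^2 - 3*b + 2) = (b - 2)*(b + 1)*(b - 1)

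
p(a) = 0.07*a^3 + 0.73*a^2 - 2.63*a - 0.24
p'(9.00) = 27.52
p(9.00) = 86.25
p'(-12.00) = 10.09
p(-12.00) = 15.48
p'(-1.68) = -4.49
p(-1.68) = 5.91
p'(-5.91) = -3.92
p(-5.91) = 26.35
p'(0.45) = -1.93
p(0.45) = -1.27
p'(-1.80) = -4.58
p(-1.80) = 6.45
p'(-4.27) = -5.04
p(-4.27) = 18.85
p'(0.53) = -1.80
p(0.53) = -1.42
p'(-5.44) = -4.36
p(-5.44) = 24.40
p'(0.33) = -2.13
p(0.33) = -1.03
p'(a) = 0.21*a^2 + 1.46*a - 2.63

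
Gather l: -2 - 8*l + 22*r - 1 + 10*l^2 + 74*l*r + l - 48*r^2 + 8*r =10*l^2 + l*(74*r - 7) - 48*r^2 + 30*r - 3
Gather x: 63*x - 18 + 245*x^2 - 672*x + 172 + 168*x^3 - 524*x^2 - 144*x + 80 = 168*x^3 - 279*x^2 - 753*x + 234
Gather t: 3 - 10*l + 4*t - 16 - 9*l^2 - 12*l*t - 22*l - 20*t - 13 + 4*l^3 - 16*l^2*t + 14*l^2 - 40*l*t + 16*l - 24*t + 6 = 4*l^3 + 5*l^2 - 16*l + t*(-16*l^2 - 52*l - 40) - 20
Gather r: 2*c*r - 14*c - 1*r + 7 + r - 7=2*c*r - 14*c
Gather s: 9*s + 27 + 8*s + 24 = 17*s + 51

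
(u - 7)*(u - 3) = u^2 - 10*u + 21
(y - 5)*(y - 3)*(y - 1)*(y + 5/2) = y^4 - 13*y^3/2 + y^2/2 + 85*y/2 - 75/2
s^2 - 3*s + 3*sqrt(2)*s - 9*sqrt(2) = (s - 3)*(s + 3*sqrt(2))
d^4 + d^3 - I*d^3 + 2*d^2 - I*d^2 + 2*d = d*(d + 1)*(d - 2*I)*(d + I)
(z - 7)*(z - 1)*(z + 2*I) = z^3 - 8*z^2 + 2*I*z^2 + 7*z - 16*I*z + 14*I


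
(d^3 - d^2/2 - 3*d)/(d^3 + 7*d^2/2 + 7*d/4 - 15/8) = 4*d*(d - 2)/(4*d^2 + 8*d - 5)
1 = 1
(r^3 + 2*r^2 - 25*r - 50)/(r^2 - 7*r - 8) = (-r^3 - 2*r^2 + 25*r + 50)/(-r^2 + 7*r + 8)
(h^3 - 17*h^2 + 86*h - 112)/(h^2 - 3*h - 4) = (-h^3 + 17*h^2 - 86*h + 112)/(-h^2 + 3*h + 4)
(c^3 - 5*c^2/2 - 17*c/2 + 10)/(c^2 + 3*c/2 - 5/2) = c - 4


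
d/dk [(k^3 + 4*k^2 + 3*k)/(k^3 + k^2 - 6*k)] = -3/(k^2 - 4*k + 4)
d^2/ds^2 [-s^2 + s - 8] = -2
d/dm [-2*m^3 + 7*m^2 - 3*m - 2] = -6*m^2 + 14*m - 3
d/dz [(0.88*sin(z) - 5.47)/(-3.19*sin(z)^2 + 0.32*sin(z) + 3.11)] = (2.8072*sin(z)^2 - 34.8986*sin(z) + 4.4872)*cos(z)/(10.1761*sin(z)^4 - 2.0416*sin(z)^3 - 19.7394*sin(z)^2 + 1.9904*sin(z) + 9.6721)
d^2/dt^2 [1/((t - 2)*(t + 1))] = 2*((t - 2)^2 + (t - 2)*(t + 1) + (t + 1)^2)/((t - 2)^3*(t + 1)^3)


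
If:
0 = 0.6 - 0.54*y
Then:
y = 1.11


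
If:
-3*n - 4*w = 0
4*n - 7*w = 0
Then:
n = 0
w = 0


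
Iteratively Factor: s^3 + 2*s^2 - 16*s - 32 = (s - 4)*(s^2 + 6*s + 8) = (s - 4)*(s + 2)*(s + 4)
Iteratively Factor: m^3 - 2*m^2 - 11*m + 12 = (m - 1)*(m^2 - m - 12) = (m - 1)*(m + 3)*(m - 4)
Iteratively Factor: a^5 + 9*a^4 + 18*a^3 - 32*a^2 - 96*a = (a + 3)*(a^4 + 6*a^3 - 32*a) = a*(a + 3)*(a^3 + 6*a^2 - 32) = a*(a + 3)*(a + 4)*(a^2 + 2*a - 8) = a*(a - 2)*(a + 3)*(a + 4)*(a + 4)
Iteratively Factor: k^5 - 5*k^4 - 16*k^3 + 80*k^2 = (k + 4)*(k^4 - 9*k^3 + 20*k^2) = (k - 4)*(k + 4)*(k^3 - 5*k^2) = k*(k - 4)*(k + 4)*(k^2 - 5*k) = k^2*(k - 4)*(k + 4)*(k - 5)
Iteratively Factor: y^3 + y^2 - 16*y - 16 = (y - 4)*(y^2 + 5*y + 4) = (y - 4)*(y + 1)*(y + 4)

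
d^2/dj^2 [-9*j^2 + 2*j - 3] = -18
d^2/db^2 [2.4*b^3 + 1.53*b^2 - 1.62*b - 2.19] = 14.4*b + 3.06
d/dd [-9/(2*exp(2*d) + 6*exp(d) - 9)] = (36*exp(d) + 54)*exp(d)/(2*exp(2*d) + 6*exp(d) - 9)^2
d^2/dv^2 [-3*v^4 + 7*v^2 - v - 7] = 14 - 36*v^2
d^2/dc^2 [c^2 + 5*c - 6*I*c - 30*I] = 2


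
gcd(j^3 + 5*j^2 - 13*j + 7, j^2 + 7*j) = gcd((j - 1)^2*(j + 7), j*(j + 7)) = j + 7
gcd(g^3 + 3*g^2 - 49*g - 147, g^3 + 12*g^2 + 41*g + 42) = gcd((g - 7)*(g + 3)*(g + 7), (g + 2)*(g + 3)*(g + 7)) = g^2 + 10*g + 21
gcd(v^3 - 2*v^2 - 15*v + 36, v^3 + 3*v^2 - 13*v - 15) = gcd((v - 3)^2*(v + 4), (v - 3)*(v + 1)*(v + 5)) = v - 3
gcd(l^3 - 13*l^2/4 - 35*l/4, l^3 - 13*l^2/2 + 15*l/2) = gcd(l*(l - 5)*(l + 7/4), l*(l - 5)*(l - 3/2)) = l^2 - 5*l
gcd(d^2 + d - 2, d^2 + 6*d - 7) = d - 1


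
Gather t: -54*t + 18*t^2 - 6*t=18*t^2 - 60*t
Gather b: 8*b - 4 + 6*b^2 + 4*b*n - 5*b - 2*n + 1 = 6*b^2 + b*(4*n + 3) - 2*n - 3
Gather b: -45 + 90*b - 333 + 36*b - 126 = 126*b - 504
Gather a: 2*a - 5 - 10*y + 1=2*a - 10*y - 4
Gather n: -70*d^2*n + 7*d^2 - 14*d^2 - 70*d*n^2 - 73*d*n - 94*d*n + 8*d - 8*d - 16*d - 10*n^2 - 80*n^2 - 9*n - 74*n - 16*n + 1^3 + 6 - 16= -7*d^2 - 16*d + n^2*(-70*d - 90) + n*(-70*d^2 - 167*d - 99) - 9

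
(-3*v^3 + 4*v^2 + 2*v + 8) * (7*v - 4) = -21*v^4 + 40*v^3 - 2*v^2 + 48*v - 32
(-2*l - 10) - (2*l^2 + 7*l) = -2*l^2 - 9*l - 10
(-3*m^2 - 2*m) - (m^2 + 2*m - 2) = -4*m^2 - 4*m + 2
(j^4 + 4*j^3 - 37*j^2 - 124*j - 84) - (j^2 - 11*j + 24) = j^4 + 4*j^3 - 38*j^2 - 113*j - 108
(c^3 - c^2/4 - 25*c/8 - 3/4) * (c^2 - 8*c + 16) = c^5 - 33*c^4/4 + 119*c^3/8 + 81*c^2/4 - 44*c - 12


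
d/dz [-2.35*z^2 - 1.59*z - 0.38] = -4.7*z - 1.59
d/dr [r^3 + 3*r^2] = 3*r*(r + 2)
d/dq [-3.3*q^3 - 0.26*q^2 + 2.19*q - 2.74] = -9.9*q^2 - 0.52*q + 2.19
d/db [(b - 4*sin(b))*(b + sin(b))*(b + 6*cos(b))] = -(b - 4*sin(b))*(b + sin(b))*(6*sin(b) - 1) + (b - 4*sin(b))*(b + 6*cos(b))*(cos(b) + 1) - (b + sin(b))*(b + 6*cos(b))*(4*cos(b) - 1)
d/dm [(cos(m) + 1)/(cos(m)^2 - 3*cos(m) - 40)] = (cos(m)^2 + 2*cos(m) + 37)*sin(m)/(sin(m)^2 + 3*cos(m) + 39)^2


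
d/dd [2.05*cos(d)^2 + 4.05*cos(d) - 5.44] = -(4.1*cos(d) + 4.05)*sin(d)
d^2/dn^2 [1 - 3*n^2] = -6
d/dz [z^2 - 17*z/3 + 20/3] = 2*z - 17/3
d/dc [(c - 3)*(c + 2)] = 2*c - 1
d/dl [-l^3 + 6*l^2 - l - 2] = -3*l^2 + 12*l - 1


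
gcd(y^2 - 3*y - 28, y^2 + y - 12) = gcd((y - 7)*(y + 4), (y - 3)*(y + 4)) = y + 4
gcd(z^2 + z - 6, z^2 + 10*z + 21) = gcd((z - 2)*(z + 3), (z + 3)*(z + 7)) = z + 3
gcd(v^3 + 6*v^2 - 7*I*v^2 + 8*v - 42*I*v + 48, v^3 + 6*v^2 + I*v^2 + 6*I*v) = v^2 + v*(6 + I) + 6*I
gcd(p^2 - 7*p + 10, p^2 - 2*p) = p - 2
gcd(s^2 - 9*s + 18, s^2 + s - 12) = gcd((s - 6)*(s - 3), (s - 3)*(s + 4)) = s - 3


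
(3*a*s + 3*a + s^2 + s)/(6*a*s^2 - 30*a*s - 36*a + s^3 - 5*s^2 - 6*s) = (3*a + s)/(6*a*s - 36*a + s^2 - 6*s)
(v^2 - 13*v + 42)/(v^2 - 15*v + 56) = (v - 6)/(v - 8)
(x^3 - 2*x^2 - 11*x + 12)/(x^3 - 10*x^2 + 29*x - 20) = (x + 3)/(x - 5)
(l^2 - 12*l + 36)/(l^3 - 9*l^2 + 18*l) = (l - 6)/(l*(l - 3))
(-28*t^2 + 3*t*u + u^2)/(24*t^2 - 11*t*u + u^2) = (-28*t^2 + 3*t*u + u^2)/(24*t^2 - 11*t*u + u^2)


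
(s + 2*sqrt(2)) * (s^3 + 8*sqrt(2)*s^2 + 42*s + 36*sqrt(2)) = s^4 + 10*sqrt(2)*s^3 + 74*s^2 + 120*sqrt(2)*s + 144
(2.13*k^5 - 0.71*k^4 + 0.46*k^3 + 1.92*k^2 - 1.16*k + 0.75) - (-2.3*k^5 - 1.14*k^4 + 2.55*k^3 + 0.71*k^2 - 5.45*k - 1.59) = 4.43*k^5 + 0.43*k^4 - 2.09*k^3 + 1.21*k^2 + 4.29*k + 2.34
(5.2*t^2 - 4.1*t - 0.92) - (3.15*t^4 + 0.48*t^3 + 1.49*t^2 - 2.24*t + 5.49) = -3.15*t^4 - 0.48*t^3 + 3.71*t^2 - 1.86*t - 6.41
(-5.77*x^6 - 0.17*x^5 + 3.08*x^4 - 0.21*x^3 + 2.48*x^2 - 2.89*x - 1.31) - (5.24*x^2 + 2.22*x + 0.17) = -5.77*x^6 - 0.17*x^5 + 3.08*x^4 - 0.21*x^3 - 2.76*x^2 - 5.11*x - 1.48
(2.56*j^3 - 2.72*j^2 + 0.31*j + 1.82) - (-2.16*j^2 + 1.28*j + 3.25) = 2.56*j^3 - 0.56*j^2 - 0.97*j - 1.43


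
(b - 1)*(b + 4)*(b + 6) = b^3 + 9*b^2 + 14*b - 24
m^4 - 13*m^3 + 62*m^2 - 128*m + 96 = (m - 4)^2*(m - 3)*(m - 2)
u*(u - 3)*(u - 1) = u^3 - 4*u^2 + 3*u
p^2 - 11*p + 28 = (p - 7)*(p - 4)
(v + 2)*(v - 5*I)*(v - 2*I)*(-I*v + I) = -I*v^4 - 7*v^3 - I*v^3 - 7*v^2 + 12*I*v^2 + 14*v + 10*I*v - 20*I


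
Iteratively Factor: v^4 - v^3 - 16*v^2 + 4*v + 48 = (v - 4)*(v^3 + 3*v^2 - 4*v - 12) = (v - 4)*(v + 2)*(v^2 + v - 6) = (v - 4)*(v + 2)*(v + 3)*(v - 2)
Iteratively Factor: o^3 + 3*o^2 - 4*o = (o + 4)*(o^2 - o) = (o - 1)*(o + 4)*(o)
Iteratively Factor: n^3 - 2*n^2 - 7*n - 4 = (n + 1)*(n^2 - 3*n - 4) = (n - 4)*(n + 1)*(n + 1)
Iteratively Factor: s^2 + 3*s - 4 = (s + 4)*(s - 1)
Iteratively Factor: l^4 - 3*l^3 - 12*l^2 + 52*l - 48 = (l - 2)*(l^3 - l^2 - 14*l + 24) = (l - 2)*(l + 4)*(l^2 - 5*l + 6) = (l - 2)^2*(l + 4)*(l - 3)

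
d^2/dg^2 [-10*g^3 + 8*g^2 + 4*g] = 16 - 60*g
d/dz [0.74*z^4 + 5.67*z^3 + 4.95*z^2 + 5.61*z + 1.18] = 2.96*z^3 + 17.01*z^2 + 9.9*z + 5.61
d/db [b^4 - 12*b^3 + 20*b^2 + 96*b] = 4*b^3 - 36*b^2 + 40*b + 96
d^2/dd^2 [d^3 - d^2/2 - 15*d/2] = 6*d - 1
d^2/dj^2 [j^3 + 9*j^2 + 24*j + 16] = 6*j + 18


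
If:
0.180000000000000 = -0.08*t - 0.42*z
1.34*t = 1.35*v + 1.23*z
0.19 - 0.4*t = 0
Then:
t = 0.48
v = 0.94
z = -0.52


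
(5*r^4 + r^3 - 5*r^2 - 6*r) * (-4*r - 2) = -20*r^5 - 14*r^4 + 18*r^3 + 34*r^2 + 12*r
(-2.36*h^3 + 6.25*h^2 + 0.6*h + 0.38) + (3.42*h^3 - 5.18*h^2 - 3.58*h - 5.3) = 1.06*h^3 + 1.07*h^2 - 2.98*h - 4.92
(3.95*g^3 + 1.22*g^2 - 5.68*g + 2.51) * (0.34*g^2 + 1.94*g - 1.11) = 1.343*g^5 + 8.0778*g^4 - 3.9489*g^3 - 11.52*g^2 + 11.1742*g - 2.7861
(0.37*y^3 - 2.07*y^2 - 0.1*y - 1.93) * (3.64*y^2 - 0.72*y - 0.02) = 1.3468*y^5 - 7.8012*y^4 + 1.119*y^3 - 6.9118*y^2 + 1.3916*y + 0.0386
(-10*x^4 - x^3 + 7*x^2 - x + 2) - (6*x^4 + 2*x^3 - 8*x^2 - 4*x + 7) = -16*x^4 - 3*x^3 + 15*x^2 + 3*x - 5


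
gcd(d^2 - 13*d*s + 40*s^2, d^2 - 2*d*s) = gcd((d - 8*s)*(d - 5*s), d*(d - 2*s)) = 1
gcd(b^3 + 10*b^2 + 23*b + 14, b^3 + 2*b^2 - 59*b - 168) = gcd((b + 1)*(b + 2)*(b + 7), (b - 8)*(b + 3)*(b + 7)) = b + 7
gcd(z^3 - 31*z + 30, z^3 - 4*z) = 1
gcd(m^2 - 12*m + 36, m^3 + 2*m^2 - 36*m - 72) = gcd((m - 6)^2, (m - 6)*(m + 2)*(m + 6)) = m - 6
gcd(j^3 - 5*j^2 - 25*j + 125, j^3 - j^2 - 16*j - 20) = j - 5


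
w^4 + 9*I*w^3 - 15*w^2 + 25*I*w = w*(w - I)*(w + 5*I)^2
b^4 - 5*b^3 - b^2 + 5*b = b*(b - 5)*(b - 1)*(b + 1)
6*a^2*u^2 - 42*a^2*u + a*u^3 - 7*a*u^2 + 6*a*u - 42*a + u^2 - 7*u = (6*a + u)*(u - 7)*(a*u + 1)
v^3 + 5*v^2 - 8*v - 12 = (v - 2)*(v + 1)*(v + 6)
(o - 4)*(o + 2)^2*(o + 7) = o^4 + 7*o^3 - 12*o^2 - 100*o - 112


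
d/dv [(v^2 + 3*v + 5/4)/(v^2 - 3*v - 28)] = 3*(-8*v^2 - 78*v - 107)/(4*(v^4 - 6*v^3 - 47*v^2 + 168*v + 784))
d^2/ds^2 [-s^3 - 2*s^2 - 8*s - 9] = -6*s - 4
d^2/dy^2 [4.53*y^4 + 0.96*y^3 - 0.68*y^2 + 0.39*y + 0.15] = 54.36*y^2 + 5.76*y - 1.36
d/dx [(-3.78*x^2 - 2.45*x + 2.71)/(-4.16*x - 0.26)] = (15.7248*x^2 + 1.9656*x + 11.9106)/(17.3056*x^2 + 2.1632*x + 0.0676)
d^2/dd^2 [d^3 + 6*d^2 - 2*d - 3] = 6*d + 12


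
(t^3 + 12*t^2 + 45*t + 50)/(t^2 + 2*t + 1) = (t^3 + 12*t^2 + 45*t + 50)/(t^2 + 2*t + 1)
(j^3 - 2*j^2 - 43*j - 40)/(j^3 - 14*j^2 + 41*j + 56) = (j + 5)/(j - 7)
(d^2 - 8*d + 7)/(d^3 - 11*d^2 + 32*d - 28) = (d - 1)/(d^2 - 4*d + 4)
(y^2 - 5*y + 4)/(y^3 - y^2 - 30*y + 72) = (y - 1)/(y^2 + 3*y - 18)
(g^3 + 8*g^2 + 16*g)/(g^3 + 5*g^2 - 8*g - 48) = g/(g - 3)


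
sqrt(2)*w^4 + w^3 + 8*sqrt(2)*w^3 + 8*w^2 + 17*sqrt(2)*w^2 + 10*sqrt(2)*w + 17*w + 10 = (w + 1)*(w + 2)*(w + 5)*(sqrt(2)*w + 1)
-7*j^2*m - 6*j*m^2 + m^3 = m*(-7*j + m)*(j + m)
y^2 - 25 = (y - 5)*(y + 5)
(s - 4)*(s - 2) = s^2 - 6*s + 8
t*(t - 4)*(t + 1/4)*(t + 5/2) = t^4 - 5*t^3/4 - 83*t^2/8 - 5*t/2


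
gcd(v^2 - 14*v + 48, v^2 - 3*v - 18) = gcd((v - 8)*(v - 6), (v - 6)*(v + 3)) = v - 6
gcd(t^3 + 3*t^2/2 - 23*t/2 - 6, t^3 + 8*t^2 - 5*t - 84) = t^2 + t - 12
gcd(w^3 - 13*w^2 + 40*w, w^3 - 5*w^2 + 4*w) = w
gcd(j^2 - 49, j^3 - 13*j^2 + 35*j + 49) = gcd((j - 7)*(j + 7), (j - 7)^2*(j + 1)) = j - 7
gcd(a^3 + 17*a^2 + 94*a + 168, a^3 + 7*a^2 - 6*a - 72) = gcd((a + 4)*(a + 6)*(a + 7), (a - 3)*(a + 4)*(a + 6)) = a^2 + 10*a + 24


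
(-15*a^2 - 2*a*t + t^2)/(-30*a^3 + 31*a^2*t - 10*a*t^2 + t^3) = (3*a + t)/(6*a^2 - 5*a*t + t^2)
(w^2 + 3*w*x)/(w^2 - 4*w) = (w + 3*x)/(w - 4)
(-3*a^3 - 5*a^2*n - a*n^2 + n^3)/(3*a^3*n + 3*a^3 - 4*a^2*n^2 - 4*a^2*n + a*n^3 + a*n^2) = (-a^2 - 2*a*n - n^2)/(a*(a*n + a - n^2 - n))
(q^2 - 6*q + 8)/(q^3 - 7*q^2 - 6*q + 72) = (q - 2)/(q^2 - 3*q - 18)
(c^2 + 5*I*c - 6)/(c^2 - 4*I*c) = (c^2 + 5*I*c - 6)/(c*(c - 4*I))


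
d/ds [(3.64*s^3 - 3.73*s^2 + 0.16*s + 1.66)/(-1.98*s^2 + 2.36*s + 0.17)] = (-7.2072*s^4 + 17.1808*s^3 - 6.6296*s^2 + 5.3054*s - 3.8904)/(3.9204*s^4 - 9.3456*s^3 + 4.8964*s^2 + 0.8024*s + 0.0289)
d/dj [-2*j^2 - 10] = -4*j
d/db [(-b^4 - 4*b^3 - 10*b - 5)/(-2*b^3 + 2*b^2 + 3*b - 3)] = (2*b^6 - 4*b^5 - 17*b^4 - 52*b^3 + 26*b^2 + 20*b + 45)/(4*b^6 - 8*b^5 - 8*b^4 + 24*b^3 - 3*b^2 - 18*b + 9)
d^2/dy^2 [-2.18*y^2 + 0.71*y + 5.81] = -4.36000000000000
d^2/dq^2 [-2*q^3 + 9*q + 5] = -12*q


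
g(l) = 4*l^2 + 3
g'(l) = 8*l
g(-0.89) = 6.17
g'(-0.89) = -7.12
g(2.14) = 21.32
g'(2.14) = 17.12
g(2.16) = 21.66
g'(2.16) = 17.28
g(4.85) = 97.09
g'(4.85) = 38.80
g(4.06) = 68.93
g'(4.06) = 32.48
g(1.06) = 7.49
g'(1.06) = 8.48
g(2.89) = 36.41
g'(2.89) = 23.12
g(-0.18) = 3.13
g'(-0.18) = -1.44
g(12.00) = 579.00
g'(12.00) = 96.00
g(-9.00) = 327.00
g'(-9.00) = -72.00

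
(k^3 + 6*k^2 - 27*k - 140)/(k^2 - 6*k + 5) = (k^2 + 11*k + 28)/(k - 1)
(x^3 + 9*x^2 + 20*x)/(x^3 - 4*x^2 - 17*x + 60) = x*(x + 5)/(x^2 - 8*x + 15)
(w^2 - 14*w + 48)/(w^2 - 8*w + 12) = (w - 8)/(w - 2)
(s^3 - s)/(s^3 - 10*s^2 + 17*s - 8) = s*(s + 1)/(s^2 - 9*s + 8)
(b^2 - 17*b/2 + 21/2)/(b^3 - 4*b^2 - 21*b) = (b - 3/2)/(b*(b + 3))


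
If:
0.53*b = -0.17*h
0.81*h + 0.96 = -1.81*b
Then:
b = 1.34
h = -4.18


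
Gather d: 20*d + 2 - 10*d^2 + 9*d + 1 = -10*d^2 + 29*d + 3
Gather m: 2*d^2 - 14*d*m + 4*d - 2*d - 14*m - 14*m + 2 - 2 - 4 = 2*d^2 + 2*d + m*(-14*d - 28) - 4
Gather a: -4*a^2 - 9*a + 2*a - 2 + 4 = -4*a^2 - 7*a + 2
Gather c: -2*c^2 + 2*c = -2*c^2 + 2*c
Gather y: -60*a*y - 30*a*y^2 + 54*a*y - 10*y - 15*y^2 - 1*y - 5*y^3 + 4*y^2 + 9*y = -5*y^3 + y^2*(-30*a - 11) + y*(-6*a - 2)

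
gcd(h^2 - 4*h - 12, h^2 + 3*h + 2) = h + 2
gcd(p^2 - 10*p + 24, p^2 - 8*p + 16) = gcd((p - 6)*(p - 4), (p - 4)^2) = p - 4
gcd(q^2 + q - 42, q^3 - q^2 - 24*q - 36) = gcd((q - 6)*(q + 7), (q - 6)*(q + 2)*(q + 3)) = q - 6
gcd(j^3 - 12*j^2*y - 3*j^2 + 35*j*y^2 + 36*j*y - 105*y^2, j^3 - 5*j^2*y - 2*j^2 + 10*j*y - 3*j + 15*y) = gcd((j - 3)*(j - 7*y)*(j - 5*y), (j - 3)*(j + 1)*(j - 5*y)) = -j^2 + 5*j*y + 3*j - 15*y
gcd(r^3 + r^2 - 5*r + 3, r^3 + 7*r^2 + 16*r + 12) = r + 3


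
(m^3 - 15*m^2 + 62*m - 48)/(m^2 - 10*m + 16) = (m^2 - 7*m + 6)/(m - 2)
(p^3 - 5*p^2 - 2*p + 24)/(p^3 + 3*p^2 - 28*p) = (p^2 - p - 6)/(p*(p + 7))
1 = 1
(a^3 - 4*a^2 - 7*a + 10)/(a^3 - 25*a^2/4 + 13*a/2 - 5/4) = 4*(a + 2)/(4*a - 1)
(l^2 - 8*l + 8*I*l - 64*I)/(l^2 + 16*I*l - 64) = (l - 8)/(l + 8*I)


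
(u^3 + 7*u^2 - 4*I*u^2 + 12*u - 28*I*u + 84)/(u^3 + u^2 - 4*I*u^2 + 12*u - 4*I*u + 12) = (u + 7)/(u + 1)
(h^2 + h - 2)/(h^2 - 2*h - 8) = (h - 1)/(h - 4)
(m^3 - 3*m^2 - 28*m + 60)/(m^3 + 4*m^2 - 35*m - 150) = (m - 2)/(m + 5)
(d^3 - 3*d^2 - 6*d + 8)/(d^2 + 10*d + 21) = (d^3 - 3*d^2 - 6*d + 8)/(d^2 + 10*d + 21)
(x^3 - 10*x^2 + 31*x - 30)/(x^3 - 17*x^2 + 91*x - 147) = (x^2 - 7*x + 10)/(x^2 - 14*x + 49)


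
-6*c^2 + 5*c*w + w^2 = (-c + w)*(6*c + w)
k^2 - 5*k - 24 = (k - 8)*(k + 3)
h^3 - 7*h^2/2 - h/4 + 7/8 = (h - 7/2)*(h - 1/2)*(h + 1/2)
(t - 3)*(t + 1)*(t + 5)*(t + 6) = t^4 + 9*t^3 + 5*t^2 - 93*t - 90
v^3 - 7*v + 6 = (v - 2)*(v - 1)*(v + 3)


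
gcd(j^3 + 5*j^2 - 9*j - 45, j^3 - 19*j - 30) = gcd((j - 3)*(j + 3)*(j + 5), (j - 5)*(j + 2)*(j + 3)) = j + 3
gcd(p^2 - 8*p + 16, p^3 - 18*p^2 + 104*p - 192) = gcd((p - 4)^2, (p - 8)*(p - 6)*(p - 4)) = p - 4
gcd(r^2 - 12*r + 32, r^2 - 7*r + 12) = r - 4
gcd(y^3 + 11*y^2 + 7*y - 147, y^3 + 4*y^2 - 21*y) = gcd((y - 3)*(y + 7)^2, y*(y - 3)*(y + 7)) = y^2 + 4*y - 21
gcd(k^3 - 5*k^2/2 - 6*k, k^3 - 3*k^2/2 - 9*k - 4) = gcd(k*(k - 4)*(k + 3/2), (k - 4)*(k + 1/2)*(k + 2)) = k - 4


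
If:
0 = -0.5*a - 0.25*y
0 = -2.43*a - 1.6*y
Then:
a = 0.00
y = 0.00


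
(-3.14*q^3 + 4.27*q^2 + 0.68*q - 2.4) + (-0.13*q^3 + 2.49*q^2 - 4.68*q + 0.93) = -3.27*q^3 + 6.76*q^2 - 4.0*q - 1.47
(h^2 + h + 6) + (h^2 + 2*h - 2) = 2*h^2 + 3*h + 4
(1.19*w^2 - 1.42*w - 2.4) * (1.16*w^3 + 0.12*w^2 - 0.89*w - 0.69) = 1.3804*w^5 - 1.5044*w^4 - 4.0135*w^3 + 0.1547*w^2 + 3.1158*w + 1.656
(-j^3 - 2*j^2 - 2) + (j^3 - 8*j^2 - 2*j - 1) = -10*j^2 - 2*j - 3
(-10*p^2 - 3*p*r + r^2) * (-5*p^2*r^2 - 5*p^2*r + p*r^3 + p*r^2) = 50*p^4*r^2 + 50*p^4*r + 5*p^3*r^3 + 5*p^3*r^2 - 8*p^2*r^4 - 8*p^2*r^3 + p*r^5 + p*r^4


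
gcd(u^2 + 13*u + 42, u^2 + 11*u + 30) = u + 6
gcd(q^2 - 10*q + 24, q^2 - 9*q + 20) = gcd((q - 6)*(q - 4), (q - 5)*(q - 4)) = q - 4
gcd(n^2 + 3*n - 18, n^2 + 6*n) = n + 6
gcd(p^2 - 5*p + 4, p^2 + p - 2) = p - 1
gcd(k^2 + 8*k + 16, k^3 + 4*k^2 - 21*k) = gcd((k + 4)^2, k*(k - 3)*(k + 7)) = 1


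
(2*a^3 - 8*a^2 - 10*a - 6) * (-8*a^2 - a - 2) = -16*a^5 + 62*a^4 + 84*a^3 + 74*a^2 + 26*a + 12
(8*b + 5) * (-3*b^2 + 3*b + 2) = -24*b^3 + 9*b^2 + 31*b + 10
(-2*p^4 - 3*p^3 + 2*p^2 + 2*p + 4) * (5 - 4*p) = 8*p^5 + 2*p^4 - 23*p^3 + 2*p^2 - 6*p + 20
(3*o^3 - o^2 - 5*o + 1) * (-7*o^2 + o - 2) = -21*o^5 + 10*o^4 + 28*o^3 - 10*o^2 + 11*o - 2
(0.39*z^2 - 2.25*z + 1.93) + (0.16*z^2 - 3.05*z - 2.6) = 0.55*z^2 - 5.3*z - 0.67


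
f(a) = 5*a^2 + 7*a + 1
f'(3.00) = 37.00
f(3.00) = 67.00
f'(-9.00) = -83.00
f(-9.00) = 343.00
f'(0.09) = 7.90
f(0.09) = 1.67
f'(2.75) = 34.50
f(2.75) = 58.06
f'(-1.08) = -3.80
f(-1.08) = -0.73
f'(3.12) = 38.20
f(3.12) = 71.51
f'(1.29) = 19.90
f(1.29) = 18.35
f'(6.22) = 69.20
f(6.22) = 237.98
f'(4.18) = 48.80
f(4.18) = 117.62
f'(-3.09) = -23.90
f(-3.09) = 27.11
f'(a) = 10*a + 7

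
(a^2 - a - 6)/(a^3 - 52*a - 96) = (a - 3)/(a^2 - 2*a - 48)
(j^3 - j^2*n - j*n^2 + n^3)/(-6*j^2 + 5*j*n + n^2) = (-j^2 + n^2)/(6*j + n)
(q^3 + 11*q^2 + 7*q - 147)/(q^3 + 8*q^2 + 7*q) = (q^2 + 4*q - 21)/(q*(q + 1))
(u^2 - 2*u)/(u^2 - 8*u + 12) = u/(u - 6)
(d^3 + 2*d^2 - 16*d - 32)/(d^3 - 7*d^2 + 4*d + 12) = (d^3 + 2*d^2 - 16*d - 32)/(d^3 - 7*d^2 + 4*d + 12)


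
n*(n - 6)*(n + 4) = n^3 - 2*n^2 - 24*n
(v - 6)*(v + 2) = v^2 - 4*v - 12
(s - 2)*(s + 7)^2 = s^3 + 12*s^2 + 21*s - 98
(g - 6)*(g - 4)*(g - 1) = g^3 - 11*g^2 + 34*g - 24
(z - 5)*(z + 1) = z^2 - 4*z - 5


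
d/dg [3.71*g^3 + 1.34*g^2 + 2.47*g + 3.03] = 11.13*g^2 + 2.68*g + 2.47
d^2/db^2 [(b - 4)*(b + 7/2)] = 2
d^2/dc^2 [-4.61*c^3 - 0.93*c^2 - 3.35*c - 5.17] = -27.66*c - 1.86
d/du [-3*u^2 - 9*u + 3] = -6*u - 9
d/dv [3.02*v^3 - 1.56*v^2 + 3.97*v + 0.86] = 9.06*v^2 - 3.12*v + 3.97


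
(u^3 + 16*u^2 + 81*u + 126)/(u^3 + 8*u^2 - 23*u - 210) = (u + 3)/(u - 5)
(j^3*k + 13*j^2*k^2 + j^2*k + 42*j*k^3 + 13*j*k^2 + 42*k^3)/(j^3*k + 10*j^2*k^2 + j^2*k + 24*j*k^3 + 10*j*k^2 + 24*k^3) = (j + 7*k)/(j + 4*k)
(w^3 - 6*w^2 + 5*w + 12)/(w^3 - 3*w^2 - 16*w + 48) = (w + 1)/(w + 4)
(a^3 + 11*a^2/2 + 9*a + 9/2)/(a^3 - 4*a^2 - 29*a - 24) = (a + 3/2)/(a - 8)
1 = 1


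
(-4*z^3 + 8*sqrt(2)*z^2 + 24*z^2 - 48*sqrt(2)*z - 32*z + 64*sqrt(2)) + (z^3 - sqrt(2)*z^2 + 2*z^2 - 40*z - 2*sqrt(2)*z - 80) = -3*z^3 + 7*sqrt(2)*z^2 + 26*z^2 - 72*z - 50*sqrt(2)*z - 80 + 64*sqrt(2)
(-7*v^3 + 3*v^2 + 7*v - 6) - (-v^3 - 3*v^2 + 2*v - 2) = -6*v^3 + 6*v^2 + 5*v - 4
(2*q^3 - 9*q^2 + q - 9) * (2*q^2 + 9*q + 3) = 4*q^5 - 73*q^3 - 36*q^2 - 78*q - 27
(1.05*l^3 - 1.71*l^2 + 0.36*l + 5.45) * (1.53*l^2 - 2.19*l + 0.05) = 1.6065*l^5 - 4.9158*l^4 + 4.3482*l^3 + 7.4646*l^2 - 11.9175*l + 0.2725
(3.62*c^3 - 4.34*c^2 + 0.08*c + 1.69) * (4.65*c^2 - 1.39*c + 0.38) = 16.833*c^5 - 25.2128*c^4 + 7.7802*c^3 + 6.0981*c^2 - 2.3187*c + 0.6422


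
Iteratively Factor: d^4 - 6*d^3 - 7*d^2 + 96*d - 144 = (d - 3)*(d^3 - 3*d^2 - 16*d + 48) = (d - 3)^2*(d^2 - 16) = (d - 4)*(d - 3)^2*(d + 4)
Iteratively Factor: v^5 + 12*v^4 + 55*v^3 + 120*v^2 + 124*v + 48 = (v + 3)*(v^4 + 9*v^3 + 28*v^2 + 36*v + 16) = (v + 2)*(v + 3)*(v^3 + 7*v^2 + 14*v + 8) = (v + 2)*(v + 3)*(v + 4)*(v^2 + 3*v + 2) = (v + 2)^2*(v + 3)*(v + 4)*(v + 1)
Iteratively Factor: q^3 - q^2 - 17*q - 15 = (q + 3)*(q^2 - 4*q - 5) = (q - 5)*(q + 3)*(q + 1)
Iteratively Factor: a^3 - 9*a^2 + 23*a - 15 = (a - 5)*(a^2 - 4*a + 3) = (a - 5)*(a - 1)*(a - 3)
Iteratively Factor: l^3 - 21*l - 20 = (l + 1)*(l^2 - l - 20) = (l + 1)*(l + 4)*(l - 5)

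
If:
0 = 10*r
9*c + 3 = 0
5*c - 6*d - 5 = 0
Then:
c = -1/3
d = -10/9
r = 0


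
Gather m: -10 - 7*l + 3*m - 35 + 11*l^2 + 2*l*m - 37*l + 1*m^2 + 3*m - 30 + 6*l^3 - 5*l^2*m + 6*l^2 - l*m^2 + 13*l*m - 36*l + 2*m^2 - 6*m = 6*l^3 + 17*l^2 - 80*l + m^2*(3 - l) + m*(-5*l^2 + 15*l) - 75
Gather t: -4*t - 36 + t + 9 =-3*t - 27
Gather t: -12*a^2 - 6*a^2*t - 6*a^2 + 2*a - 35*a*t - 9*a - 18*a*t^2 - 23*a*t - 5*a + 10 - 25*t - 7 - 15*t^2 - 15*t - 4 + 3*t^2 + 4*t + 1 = -18*a^2 - 12*a + t^2*(-18*a - 12) + t*(-6*a^2 - 58*a - 36)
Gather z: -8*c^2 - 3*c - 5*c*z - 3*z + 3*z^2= -8*c^2 - 3*c + 3*z^2 + z*(-5*c - 3)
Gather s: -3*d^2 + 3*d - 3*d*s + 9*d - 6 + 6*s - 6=-3*d^2 + 12*d + s*(6 - 3*d) - 12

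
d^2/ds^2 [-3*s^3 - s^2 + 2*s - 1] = -18*s - 2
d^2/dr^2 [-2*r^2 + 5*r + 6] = -4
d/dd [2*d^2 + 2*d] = 4*d + 2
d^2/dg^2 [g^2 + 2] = 2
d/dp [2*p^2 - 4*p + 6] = 4*p - 4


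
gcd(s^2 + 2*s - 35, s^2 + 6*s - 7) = s + 7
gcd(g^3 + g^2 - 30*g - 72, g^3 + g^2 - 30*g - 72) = g^3 + g^2 - 30*g - 72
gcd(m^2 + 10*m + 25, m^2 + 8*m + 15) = m + 5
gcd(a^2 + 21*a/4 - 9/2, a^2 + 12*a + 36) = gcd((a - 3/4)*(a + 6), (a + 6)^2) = a + 6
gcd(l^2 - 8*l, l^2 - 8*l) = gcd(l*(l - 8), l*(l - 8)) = l^2 - 8*l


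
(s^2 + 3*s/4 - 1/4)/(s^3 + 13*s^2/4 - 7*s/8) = 2*(s + 1)/(s*(2*s + 7))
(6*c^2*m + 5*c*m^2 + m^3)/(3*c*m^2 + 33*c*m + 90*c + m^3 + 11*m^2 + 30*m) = m*(2*c + m)/(m^2 + 11*m + 30)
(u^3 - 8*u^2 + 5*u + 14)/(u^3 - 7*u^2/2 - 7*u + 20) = 2*(u^2 - 6*u - 7)/(2*u^2 - 3*u - 20)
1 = 1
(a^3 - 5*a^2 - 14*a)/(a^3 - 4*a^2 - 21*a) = (a + 2)/(a + 3)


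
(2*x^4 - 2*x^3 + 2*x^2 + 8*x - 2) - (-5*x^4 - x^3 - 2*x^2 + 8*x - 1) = 7*x^4 - x^3 + 4*x^2 - 1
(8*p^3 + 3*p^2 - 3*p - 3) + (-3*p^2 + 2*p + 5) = 8*p^3 - p + 2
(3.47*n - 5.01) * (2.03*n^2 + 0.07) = 7.0441*n^3 - 10.1703*n^2 + 0.2429*n - 0.3507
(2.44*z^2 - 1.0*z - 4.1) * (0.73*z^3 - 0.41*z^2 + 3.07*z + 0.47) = 1.7812*z^5 - 1.7304*z^4 + 4.9078*z^3 - 0.2422*z^2 - 13.057*z - 1.927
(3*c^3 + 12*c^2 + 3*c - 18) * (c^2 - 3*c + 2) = 3*c^5 + 3*c^4 - 27*c^3 - 3*c^2 + 60*c - 36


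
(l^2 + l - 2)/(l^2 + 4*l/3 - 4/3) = 3*(l - 1)/(3*l - 2)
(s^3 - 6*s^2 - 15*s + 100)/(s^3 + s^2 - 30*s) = (s^2 - s - 20)/(s*(s + 6))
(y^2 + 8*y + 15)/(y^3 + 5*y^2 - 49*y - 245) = (y + 3)/(y^2 - 49)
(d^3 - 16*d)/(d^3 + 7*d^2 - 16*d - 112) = d/(d + 7)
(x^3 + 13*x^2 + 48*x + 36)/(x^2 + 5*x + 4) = (x^2 + 12*x + 36)/(x + 4)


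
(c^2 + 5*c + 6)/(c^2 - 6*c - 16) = (c + 3)/(c - 8)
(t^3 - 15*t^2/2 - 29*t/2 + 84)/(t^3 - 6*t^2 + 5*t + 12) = (t^2 - 9*t/2 - 28)/(t^2 - 3*t - 4)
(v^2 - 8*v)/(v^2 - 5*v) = (v - 8)/(v - 5)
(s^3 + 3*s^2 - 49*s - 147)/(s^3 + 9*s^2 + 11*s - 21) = (s - 7)/(s - 1)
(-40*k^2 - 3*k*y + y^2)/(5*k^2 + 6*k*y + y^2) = (-8*k + y)/(k + y)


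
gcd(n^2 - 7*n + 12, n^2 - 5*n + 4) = n - 4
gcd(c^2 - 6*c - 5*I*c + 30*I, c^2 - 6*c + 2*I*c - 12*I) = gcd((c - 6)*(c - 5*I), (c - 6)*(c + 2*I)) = c - 6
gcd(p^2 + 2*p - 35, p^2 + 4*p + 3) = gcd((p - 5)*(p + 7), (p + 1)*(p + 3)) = 1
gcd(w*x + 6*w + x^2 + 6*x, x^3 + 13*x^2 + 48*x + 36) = x + 6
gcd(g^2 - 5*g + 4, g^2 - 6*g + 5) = g - 1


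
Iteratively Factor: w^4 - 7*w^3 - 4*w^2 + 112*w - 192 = (w - 4)*(w^3 - 3*w^2 - 16*w + 48) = (w - 4)^2*(w^2 + w - 12) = (w - 4)^2*(w - 3)*(w + 4)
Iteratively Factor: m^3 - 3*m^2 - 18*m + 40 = (m + 4)*(m^2 - 7*m + 10) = (m - 2)*(m + 4)*(m - 5)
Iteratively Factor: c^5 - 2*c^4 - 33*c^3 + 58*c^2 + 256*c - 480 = (c - 5)*(c^4 + 3*c^3 - 18*c^2 - 32*c + 96) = (c - 5)*(c - 2)*(c^3 + 5*c^2 - 8*c - 48) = (c - 5)*(c - 2)*(c + 4)*(c^2 + c - 12) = (c - 5)*(c - 2)*(c + 4)^2*(c - 3)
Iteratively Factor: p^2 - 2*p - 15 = (p + 3)*(p - 5)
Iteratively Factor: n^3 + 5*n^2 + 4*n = (n + 4)*(n^2 + n) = n*(n + 4)*(n + 1)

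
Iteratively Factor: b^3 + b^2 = (b)*(b^2 + b) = b^2*(b + 1)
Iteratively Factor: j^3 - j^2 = (j)*(j^2 - j) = j^2*(j - 1)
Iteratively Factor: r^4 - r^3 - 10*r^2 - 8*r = (r + 1)*(r^3 - 2*r^2 - 8*r) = (r + 1)*(r + 2)*(r^2 - 4*r) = r*(r + 1)*(r + 2)*(r - 4)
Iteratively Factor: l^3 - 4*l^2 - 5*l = (l)*(l^2 - 4*l - 5) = l*(l + 1)*(l - 5)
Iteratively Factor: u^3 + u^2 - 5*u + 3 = (u - 1)*(u^2 + 2*u - 3) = (u - 1)^2*(u + 3)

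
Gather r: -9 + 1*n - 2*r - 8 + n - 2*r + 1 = 2*n - 4*r - 16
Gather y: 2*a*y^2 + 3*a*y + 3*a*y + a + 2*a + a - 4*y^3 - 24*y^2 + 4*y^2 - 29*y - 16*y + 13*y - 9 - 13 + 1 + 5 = 4*a - 4*y^3 + y^2*(2*a - 20) + y*(6*a - 32) - 16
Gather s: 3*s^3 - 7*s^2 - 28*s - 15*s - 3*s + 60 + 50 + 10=3*s^3 - 7*s^2 - 46*s + 120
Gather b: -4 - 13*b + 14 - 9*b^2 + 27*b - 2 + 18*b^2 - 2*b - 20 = 9*b^2 + 12*b - 12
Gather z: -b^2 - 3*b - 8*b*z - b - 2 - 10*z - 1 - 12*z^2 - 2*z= -b^2 - 4*b - 12*z^2 + z*(-8*b - 12) - 3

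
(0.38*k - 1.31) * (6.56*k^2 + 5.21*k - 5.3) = 2.4928*k^3 - 6.6138*k^2 - 8.8391*k + 6.943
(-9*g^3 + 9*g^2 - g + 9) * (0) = 0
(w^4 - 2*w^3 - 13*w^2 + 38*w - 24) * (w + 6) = w^5 + 4*w^4 - 25*w^3 - 40*w^2 + 204*w - 144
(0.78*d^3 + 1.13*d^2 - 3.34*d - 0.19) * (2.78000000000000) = 2.1684*d^3 + 3.1414*d^2 - 9.2852*d - 0.5282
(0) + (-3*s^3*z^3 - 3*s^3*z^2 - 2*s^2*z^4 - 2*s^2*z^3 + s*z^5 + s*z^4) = -3*s^3*z^3 - 3*s^3*z^2 - 2*s^2*z^4 - 2*s^2*z^3 + s*z^5 + s*z^4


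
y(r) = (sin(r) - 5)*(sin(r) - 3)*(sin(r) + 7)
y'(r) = (sin(r) - 5)*(sin(r) - 3)*cos(r) + (sin(r) - 5)*(sin(r) + 7)*cos(r) + (sin(r) - 3)*(sin(r) + 7)*cos(r) = (3*sin(r)^2 - 2*sin(r) - 41)*cos(r)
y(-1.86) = 142.50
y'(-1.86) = 10.36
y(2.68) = 86.63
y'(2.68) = 36.97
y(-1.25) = 142.15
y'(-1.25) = -11.48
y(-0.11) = 109.49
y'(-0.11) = -40.50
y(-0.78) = 132.99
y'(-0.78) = -27.09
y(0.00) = 105.00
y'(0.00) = -41.00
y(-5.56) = 77.72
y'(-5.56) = -30.75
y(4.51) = 143.26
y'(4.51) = 7.27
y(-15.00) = 130.96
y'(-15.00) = 29.20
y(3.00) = 99.20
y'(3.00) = 40.81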